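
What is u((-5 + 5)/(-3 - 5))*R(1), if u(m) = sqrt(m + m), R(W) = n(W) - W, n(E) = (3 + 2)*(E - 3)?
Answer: 0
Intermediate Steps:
n(E) = -15 + 5*E (n(E) = 5*(-3 + E) = -15 + 5*E)
R(W) = -15 + 4*W (R(W) = (-15 + 5*W) - W = -15 + 4*W)
u(m) = sqrt(2)*sqrt(m) (u(m) = sqrt(2*m) = sqrt(2)*sqrt(m))
u((-5 + 5)/(-3 - 5))*R(1) = (sqrt(2)*sqrt((-5 + 5)/(-3 - 5)))*(-15 + 4*1) = (sqrt(2)*sqrt(0/(-8)))*(-15 + 4) = (sqrt(2)*sqrt(0*(-1/8)))*(-11) = (sqrt(2)*sqrt(0))*(-11) = (sqrt(2)*0)*(-11) = 0*(-11) = 0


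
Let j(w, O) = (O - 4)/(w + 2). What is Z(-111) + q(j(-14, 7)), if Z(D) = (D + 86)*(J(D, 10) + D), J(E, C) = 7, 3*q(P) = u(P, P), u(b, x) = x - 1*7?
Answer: 31171/12 ≈ 2597.6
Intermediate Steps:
j(w, O) = (-4 + O)/(2 + w)
u(b, x) = -7 + x (u(b, x) = x - 7 = -7 + x)
q(P) = -7/3 + P/3 (q(P) = (-7 + P)/3 = -7/3 + P/3)
Z(D) = (7 + D)*(86 + D) (Z(D) = (D + 86)*(7 + D) = (86 + D)*(7 + D) = (7 + D)*(86 + D))
Z(-111) + q(j(-14, 7)) = (602 + (-111)**2 + 93*(-111)) + (-7/3 + ((-4 + 7)/(2 - 14))/3) = (602 + 12321 - 10323) + (-7/3 + (3/(-12))/3) = 2600 + (-7/3 + (-1/12*3)/3) = 2600 + (-7/3 + (1/3)*(-1/4)) = 2600 + (-7/3 - 1/12) = 2600 - 29/12 = 31171/12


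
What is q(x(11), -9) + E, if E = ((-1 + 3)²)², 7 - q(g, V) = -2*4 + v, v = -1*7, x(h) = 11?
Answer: 38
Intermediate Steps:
v = -7
q(g, V) = 22 (q(g, V) = 7 - (-2*4 - 7) = 7 - (-8 - 7) = 7 - 1*(-15) = 7 + 15 = 22)
E = 16 (E = (2²)² = 4² = 16)
q(x(11), -9) + E = 22 + 16 = 38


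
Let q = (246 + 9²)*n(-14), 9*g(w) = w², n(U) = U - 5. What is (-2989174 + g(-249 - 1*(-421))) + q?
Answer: -26928899/9 ≈ -2.9921e+6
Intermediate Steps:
n(U) = -5 + U
g(w) = w²/9
q = -6213 (q = (246 + 9²)*(-5 - 14) = (246 + 81)*(-19) = 327*(-19) = -6213)
(-2989174 + g(-249 - 1*(-421))) + q = (-2989174 + (-249 - 1*(-421))²/9) - 6213 = (-2989174 + (-249 + 421)²/9) - 6213 = (-2989174 + (⅑)*172²) - 6213 = (-2989174 + (⅑)*29584) - 6213 = (-2989174 + 29584/9) - 6213 = -26872982/9 - 6213 = -26928899/9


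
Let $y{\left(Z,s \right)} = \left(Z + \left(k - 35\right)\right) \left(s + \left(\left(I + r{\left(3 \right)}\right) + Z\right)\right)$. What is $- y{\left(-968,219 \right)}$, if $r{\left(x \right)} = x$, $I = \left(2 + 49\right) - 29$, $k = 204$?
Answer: $-578476$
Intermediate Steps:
$I = 22$ ($I = 51 - 29 = 22$)
$y{\left(Z,s \right)} = \left(169 + Z\right) \left(25 + Z + s\right)$ ($y{\left(Z,s \right)} = \left(Z + \left(204 - 35\right)\right) \left(s + \left(\left(22 + 3\right) + Z\right)\right) = \left(Z + 169\right) \left(s + \left(25 + Z\right)\right) = \left(169 + Z\right) \left(25 + Z + s\right)$)
$- y{\left(-968,219 \right)} = - (4225 + \left(-968\right)^{2} + 169 \cdot 219 + 194 \left(-968\right) - 211992) = - (4225 + 937024 + 37011 - 187792 - 211992) = \left(-1\right) 578476 = -578476$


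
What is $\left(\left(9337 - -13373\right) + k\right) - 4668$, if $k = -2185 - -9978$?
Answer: $25835$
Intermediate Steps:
$k = 7793$ ($k = -2185 + 9978 = 7793$)
$\left(\left(9337 - -13373\right) + k\right) - 4668 = \left(\left(9337 - -13373\right) + 7793\right) - 4668 = \left(\left(9337 + 13373\right) + 7793\right) - 4668 = \left(22710 + 7793\right) - 4668 = 30503 - 4668 = 25835$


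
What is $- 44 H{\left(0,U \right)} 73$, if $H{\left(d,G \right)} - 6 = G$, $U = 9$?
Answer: $-48180$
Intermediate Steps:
$H{\left(d,G \right)} = 6 + G$
$- 44 H{\left(0,U \right)} 73 = - 44 \left(6 + 9\right) 73 = \left(-44\right) 15 \cdot 73 = \left(-660\right) 73 = -48180$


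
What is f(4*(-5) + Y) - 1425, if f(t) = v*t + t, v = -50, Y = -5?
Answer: -200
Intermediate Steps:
f(t) = -49*t (f(t) = -50*t + t = -49*t)
f(4*(-5) + Y) - 1425 = -49*(4*(-5) - 5) - 1425 = -49*(-20 - 5) - 1425 = -49*(-25) - 1425 = 1225 - 1425 = -200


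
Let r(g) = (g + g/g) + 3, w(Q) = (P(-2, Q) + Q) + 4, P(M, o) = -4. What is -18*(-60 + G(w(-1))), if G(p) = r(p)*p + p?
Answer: 1152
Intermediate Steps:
w(Q) = Q (w(Q) = (-4 + Q) + 4 = Q)
r(g) = 4 + g (r(g) = (g + 1) + 3 = (1 + g) + 3 = 4 + g)
G(p) = p + p*(4 + p) (G(p) = (4 + p)*p + p = p*(4 + p) + p = p + p*(4 + p))
-18*(-60 + G(w(-1))) = -18*(-60 - (5 - 1)) = -18*(-60 - 1*4) = -18*(-60 - 4) = -18*(-64) = 1152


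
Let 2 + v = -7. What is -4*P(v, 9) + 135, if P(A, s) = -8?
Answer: 167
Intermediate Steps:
v = -9 (v = -2 - 7 = -9)
-4*P(v, 9) + 135 = -4*(-8) + 135 = 32 + 135 = 167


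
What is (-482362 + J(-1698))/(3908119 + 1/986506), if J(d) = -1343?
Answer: -95435576946/771076568443 ≈ -0.12377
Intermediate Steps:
(-482362 + J(-1698))/(3908119 + 1/986506) = (-482362 - 1343)/(3908119 + 1/986506) = -483705/(3908119 + 1/986506) = -483705/3855382842215/986506 = -483705*986506/3855382842215 = -95435576946/771076568443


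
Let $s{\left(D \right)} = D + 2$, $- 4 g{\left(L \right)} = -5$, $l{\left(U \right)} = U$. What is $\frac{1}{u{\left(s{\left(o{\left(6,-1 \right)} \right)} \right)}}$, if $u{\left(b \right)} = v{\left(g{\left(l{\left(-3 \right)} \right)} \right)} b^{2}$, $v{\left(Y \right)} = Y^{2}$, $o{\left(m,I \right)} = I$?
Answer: $\frac{16}{25} \approx 0.64$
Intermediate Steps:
$g{\left(L \right)} = \frac{5}{4}$ ($g{\left(L \right)} = \left(- \frac{1}{4}\right) \left(-5\right) = \frac{5}{4}$)
$s{\left(D \right)} = 2 + D$
$u{\left(b \right)} = \frac{25 b^{2}}{16}$ ($u{\left(b \right)} = \left(\frac{5}{4}\right)^{2} b^{2} = \frac{25 b^{2}}{16}$)
$\frac{1}{u{\left(s{\left(o{\left(6,-1 \right)} \right)} \right)}} = \frac{1}{\frac{25}{16} \left(2 - 1\right)^{2}} = \frac{1}{\frac{25}{16} \cdot 1^{2}} = \frac{1}{\frac{25}{16} \cdot 1} = \frac{1}{\frac{25}{16}} = \frac{16}{25}$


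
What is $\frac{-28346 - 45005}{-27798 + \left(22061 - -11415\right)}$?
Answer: $- \frac{73351}{5678} \approx -12.918$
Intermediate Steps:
$\frac{-28346 - 45005}{-27798 + \left(22061 - -11415\right)} = - \frac{73351}{-27798 + \left(22061 + 11415\right)} = - \frac{73351}{-27798 + 33476} = - \frac{73351}{5678}$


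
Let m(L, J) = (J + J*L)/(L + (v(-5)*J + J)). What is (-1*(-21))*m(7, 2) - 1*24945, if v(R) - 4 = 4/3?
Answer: -1470747/59 ≈ -24928.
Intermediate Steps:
v(R) = 16/3 (v(R) = 4 + 4/3 = 16/3)
m(L, J) = (J + J*L)/(L + 19*J/3) (m(L, J) = (J + J*L)/(L + (16*J/3 + J)) = (J + J*L)/(L + 19*J/3))
(-1*(-21))*m(7, 2) - 1*24945 = (-1*(-21))*(3*2*(1 + 7)/(3*7 + 19*2)) - 1*24945 = 21*(3*2*8/(21 + 38)) - 24945 = 21*(3*2*8/59) - 24945 = 21*(3*2*(1/59)*8) - 24945 = 21*(48/59) - 24945 = 1008/59 - 24945 = -1470747/59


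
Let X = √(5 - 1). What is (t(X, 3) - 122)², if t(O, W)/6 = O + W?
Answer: 8464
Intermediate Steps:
X = 2 (X = √4 = 2)
t(O, W) = 6*O + 6*W (t(O, W) = 6*(O + W) = 6*O + 6*W)
(t(X, 3) - 122)² = ((6*2 + 6*3) - 122)² = ((12 + 18) - 122)² = (30 - 122)² = (-92)² = 8464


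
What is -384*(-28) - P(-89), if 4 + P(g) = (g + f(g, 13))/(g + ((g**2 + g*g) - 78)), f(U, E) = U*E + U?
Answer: 11240109/1045 ≈ 10756.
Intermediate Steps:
f(U, E) = U + E*U (f(U, E) = E*U + U = U + E*U)
P(g) = -4 + 15*g/(-78 + g + 2*g**2) (P(g) = -4 + (g + g*(1 + 13))/(g + ((g**2 + g*g) - 78)) = -4 + (g + g*14)/(g + ((g**2 + g**2) - 78)) = -4 + (g + 14*g)/(g + (2*g**2 - 78)) = -4 + (15*g)/(g + (-78 + 2*g**2)) = -4 + (15*g)/(-78 + g + 2*g**2) = -4 + 15*g/(-78 + g + 2*g**2))
-384*(-28) - P(-89) = -384*(-28) - (312 - 8*(-89)**2 + 11*(-89))/(-78 - 89 + 2*(-89)**2) = 10752 - (312 - 8*7921 - 979)/(-78 - 89 + 2*7921) = 10752 - (312 - 63368 - 979)/(-78 - 89 + 15842) = 10752 - (-64035)/15675 = 10752 - 1*(-4269/1045) = 10752 + 4269/1045 = 11240109/1045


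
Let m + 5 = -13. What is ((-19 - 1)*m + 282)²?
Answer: 412164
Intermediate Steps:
m = -18 (m = -5 - 13 = -18)
((-19 - 1)*m + 282)² = ((-19 - 1)*(-18) + 282)² = (-20*(-18) + 282)² = (360 + 282)² = 642² = 412164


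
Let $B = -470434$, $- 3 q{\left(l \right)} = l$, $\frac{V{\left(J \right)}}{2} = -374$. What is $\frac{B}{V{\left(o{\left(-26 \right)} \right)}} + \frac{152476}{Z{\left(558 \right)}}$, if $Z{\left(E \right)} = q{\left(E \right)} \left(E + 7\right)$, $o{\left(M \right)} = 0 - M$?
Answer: $\frac{12330964253}{19651830} \approx 627.47$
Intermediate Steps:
$o{\left(M \right)} = - M$
$V{\left(J \right)} = -748$ ($V{\left(J \right)} = 2 \left(-374\right) = -748$)
$q{\left(l \right)} = - \frac{l}{3}$
$Z{\left(E \right)} = - \frac{E \left(7 + E\right)}{3}$ ($Z{\left(E \right)} = - \frac{E}{3} \left(E + 7\right) = - \frac{E}{3} \left(7 + E\right) = - \frac{E \left(7 + E\right)}{3}$)
$\frac{B}{V{\left(o{\left(-26 \right)} \right)}} + \frac{152476}{Z{\left(558 \right)}} = - \frac{470434}{-748} + \frac{152476}{\left(- \frac{1}{3}\right) 558 \left(7 + 558\right)} = \left(-470434\right) \left(- \frac{1}{748}\right) + \frac{152476}{\left(- \frac{1}{3}\right) 558 \cdot 565} = \frac{235217}{374} + \frac{152476}{-105090} = \frac{235217}{374} + 152476 \left(- \frac{1}{105090}\right) = \frac{235217}{374} - \frac{76238}{52545} = \frac{12330964253}{19651830}$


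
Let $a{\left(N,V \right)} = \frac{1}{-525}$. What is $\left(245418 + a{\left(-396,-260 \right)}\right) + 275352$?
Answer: $\frac{273404249}{525} \approx 5.2077 \cdot 10^{5}$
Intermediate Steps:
$a{\left(N,V \right)} = - \frac{1}{525}$
$\left(245418 + a{\left(-396,-260 \right)}\right) + 275352 = \left(245418 - \frac{1}{525}\right) + 275352 = \frac{128844449}{525} + 275352 = \frac{273404249}{525}$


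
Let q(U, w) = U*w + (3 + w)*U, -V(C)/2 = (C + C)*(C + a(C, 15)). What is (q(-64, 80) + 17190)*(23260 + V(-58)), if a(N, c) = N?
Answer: -24680216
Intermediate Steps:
V(C) = -8*C**2 (V(C) = -2*(C + C)*(C + C) = -2*2*C*2*C = -8*C**2)
q(U, w) = U*w + U*(3 + w)
(q(-64, 80) + 17190)*(23260 + V(-58)) = (-64*(3 + 2*80) + 17190)*(23260 - 8*(-58)**2) = (-64*(3 + 160) + 17190)*(23260 - 8*3364) = (-64*163 + 17190)*(23260 - 26912) = (-10432 + 17190)*(-3652) = 6758*(-3652) = -24680216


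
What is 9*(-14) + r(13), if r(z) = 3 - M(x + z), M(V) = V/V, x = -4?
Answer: -124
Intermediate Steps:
M(V) = 1
r(z) = 2 (r(z) = 3 - 1*1 = 3 - 1 = 2)
9*(-14) + r(13) = 9*(-14) + 2 = -126 + 2 = -124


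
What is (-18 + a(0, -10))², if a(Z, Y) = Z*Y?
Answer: 324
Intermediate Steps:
a(Z, Y) = Y*Z
(-18 + a(0, -10))² = (-18 - 10*0)² = (-18 + 0)² = (-18)² = 324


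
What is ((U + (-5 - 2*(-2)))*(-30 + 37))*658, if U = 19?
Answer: 82908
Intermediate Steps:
((U + (-5 - 2*(-2)))*(-30 + 37))*658 = ((19 + (-5 - 2*(-2)))*(-30 + 37))*658 = ((19 + (-5 + 4))*7)*658 = ((19 - 1)*7)*658 = (18*7)*658 = 126*658 = 82908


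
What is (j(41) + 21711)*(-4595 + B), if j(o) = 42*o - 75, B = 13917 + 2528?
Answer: 276792300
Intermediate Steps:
B = 16445
j(o) = -75 + 42*o
(j(41) + 21711)*(-4595 + B) = ((-75 + 42*41) + 21711)*(-4595 + 16445) = ((-75 + 1722) + 21711)*11850 = (1647 + 21711)*11850 = 23358*11850 = 276792300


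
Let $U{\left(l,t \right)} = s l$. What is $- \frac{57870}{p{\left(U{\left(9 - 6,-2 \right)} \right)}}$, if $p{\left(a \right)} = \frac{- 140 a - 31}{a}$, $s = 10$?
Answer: $\frac{1736100}{4231} \approx 410.33$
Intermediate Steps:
$U{\left(l,t \right)} = 10 l$
$p{\left(a \right)} = \frac{-31 - 140 a}{a}$
$- \frac{57870}{p{\left(U{\left(9 - 6,-2 \right)} \right)}} = - \frac{57870}{-140 - \frac{31}{10 \left(9 - 6\right)}} = - \frac{57870}{-140 - \frac{31}{10 \cdot 3}} = - \frac{57870}{-140 - \frac{31}{30}} = - \frac{57870}{- \frac{4231}{30}} = \left(-57870\right) \left(- \frac{30}{4231}\right) = \frac{1736100}{4231}$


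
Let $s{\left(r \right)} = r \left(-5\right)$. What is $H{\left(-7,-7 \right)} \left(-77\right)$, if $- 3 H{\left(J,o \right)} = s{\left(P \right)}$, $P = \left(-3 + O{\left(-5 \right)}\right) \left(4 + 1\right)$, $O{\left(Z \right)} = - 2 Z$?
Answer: $- \frac{13475}{3} \approx -4491.7$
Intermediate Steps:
$P = 35$ ($P = \left(-3 - -10\right) \left(4 + 1\right) = \left(-3 + 10\right) 5 = 7 \cdot 5 = 35$)
$s{\left(r \right)} = - 5 r$
$H{\left(J,o \right)} = \frac{175}{3}$ ($H{\left(J,o \right)} = - \frac{\left(-5\right) 35}{3} = \left(- \frac{1}{3}\right) \left(-175\right) = \frac{175}{3}$)
$H{\left(-7,-7 \right)} \left(-77\right) = \frac{175}{3} \left(-77\right) = - \frac{13475}{3}$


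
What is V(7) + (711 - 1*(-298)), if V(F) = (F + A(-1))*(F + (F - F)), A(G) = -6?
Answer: 1016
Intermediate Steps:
V(F) = F*(-6 + F) (V(F) = (F - 6)*(F + (F - F)) = (-6 + F)*(F + 0) = (-6 + F)*F = F*(-6 + F))
V(7) + (711 - 1*(-298)) = 7*(-6 + 7) + (711 - 1*(-298)) = 7*1 + (711 + 298) = 7 + 1009 = 1016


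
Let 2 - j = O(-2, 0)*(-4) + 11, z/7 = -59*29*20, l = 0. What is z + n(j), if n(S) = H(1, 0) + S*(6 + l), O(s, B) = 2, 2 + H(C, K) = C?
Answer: -239547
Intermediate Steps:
H(C, K) = -2 + C
z = -239540 (z = 7*(-59*29*20) = 7*(-1711*20) = 7*(-34220) = -239540)
j = -1 (j = 2 - (2*(-4) + 11) = 2 - (-8 + 11) = 2 - 1*3 = 2 - 3 = -1)
n(S) = -1 + 6*S (n(S) = (-2 + 1) + S*(6 + 0) = -1 + S*6 = -1 + 6*S)
z + n(j) = -239540 + (-1 + 6*(-1)) = -239540 + (-1 - 6) = -239540 - 7 = -239547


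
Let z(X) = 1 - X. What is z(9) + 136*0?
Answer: -8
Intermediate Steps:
z(9) + 136*0 = (1 - 1*9) + 136*0 = (1 - 9) + 0 = -8 + 0 = -8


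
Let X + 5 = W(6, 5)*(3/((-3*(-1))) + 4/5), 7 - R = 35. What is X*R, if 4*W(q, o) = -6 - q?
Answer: 1456/5 ≈ 291.20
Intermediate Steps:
R = -28 (R = 7 - 1*35 = 7 - 35 = -28)
W(q, o) = -3/2 - q/4 (W(q, o) = (-6 - q)/4 = -3/2 - q/4)
X = -52/5 (X = -5 + (-3/2 - ¼*6)*(3/((-3*(-1))) + 4/5) = -5 + (-3/2 - 3/2)*(3/3 + 4*(⅕)) = -5 - 3*(3*(⅓) + ⅘) = -5 - 3*(1 + ⅘) = -5 - 3*9/5 = -5 - 27/5 = -52/5 ≈ -10.400)
X*R = -52/5*(-28) = 1456/5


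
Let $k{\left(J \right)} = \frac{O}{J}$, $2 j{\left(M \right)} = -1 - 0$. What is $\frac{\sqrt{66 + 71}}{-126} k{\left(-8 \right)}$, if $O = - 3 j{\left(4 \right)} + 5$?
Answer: $\frac{13 \sqrt{137}}{2016} \approx 0.075477$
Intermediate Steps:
$j{\left(M \right)} = - \frac{1}{2}$ ($j{\left(M \right)} = \frac{-1 - 0}{2} = \frac{-1 + 0}{2} = \frac{1}{2} \left(-1\right) = - \frac{1}{2}$)
$O = \frac{13}{2}$ ($O = \left(-3\right) \left(- \frac{1}{2}\right) + 5 = \frac{3}{2} + 5 = \frac{13}{2} \approx 6.5$)
$k{\left(J \right)} = \frac{13}{2 J}$
$\frac{\sqrt{66 + 71}}{-126} k{\left(-8 \right)} = \frac{\sqrt{66 + 71}}{-126} \frac{13}{2 \left(-8\right)} = \sqrt{137} \left(- \frac{1}{126}\right) \frac{13}{2} \left(- \frac{1}{8}\right) = - \frac{\sqrt{137}}{126} \left(- \frac{13}{16}\right) = \frac{13 \sqrt{137}}{2016}$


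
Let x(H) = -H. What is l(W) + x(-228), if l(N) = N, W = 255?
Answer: 483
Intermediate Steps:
l(W) + x(-228) = 255 - 1*(-228) = 255 + 228 = 483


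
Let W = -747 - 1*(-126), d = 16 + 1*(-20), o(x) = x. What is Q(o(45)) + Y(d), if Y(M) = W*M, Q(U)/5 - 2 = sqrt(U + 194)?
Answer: 2494 + 5*sqrt(239) ≈ 2571.3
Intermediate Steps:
Q(U) = 10 + 5*sqrt(194 + U) (Q(U) = 10 + 5*sqrt(U + 194) = 10 + 5*sqrt(194 + U))
d = -4 (d = 16 - 20 = -4)
W = -621 (W = -747 + 126 = -621)
Y(M) = -621*M
Q(o(45)) + Y(d) = (10 + 5*sqrt(194 + 45)) - 621*(-4) = (10 + 5*sqrt(239)) + 2484 = 2494 + 5*sqrt(239)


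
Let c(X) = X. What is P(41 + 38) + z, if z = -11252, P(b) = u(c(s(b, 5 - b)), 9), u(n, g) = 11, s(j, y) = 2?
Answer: -11241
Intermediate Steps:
P(b) = 11
P(41 + 38) + z = 11 - 11252 = -11241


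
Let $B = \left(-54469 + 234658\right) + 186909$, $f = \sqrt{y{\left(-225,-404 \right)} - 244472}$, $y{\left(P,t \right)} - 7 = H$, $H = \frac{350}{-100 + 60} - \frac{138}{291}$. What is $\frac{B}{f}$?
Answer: $- \frac{734196 i \sqrt{25487623}}{4992421} \approx - 742.45 i$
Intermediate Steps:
$H = - \frac{3579}{388}$ ($H = \frac{350}{-40} - \frac{46}{97} = 350 \left(- \frac{1}{40}\right) - \frac{46}{97} = - \frac{35}{4} - \frac{46}{97} = - \frac{3579}{388} \approx -9.2242$)
$y{\left(P,t \right)} = - \frac{863}{388}$ ($y{\left(P,t \right)} = 7 - \frac{3579}{388} = - \frac{863}{388}$)
$f = \frac{19 i \sqrt{25487623}}{194}$ ($f = \sqrt{- \frac{863}{388} - 244472} = \sqrt{- \frac{94855999}{388}} = \frac{19 i \sqrt{25487623}}{194} \approx 494.44 i$)
$B = 367098$ ($B = 180189 + 186909 = 367098$)
$\frac{B}{f} = \frac{367098}{\frac{19}{194} i \sqrt{25487623}} = 367098 \left(- \frac{2 i \sqrt{25487623}}{4992421}\right) = - \frac{734196 i \sqrt{25487623}}{4992421}$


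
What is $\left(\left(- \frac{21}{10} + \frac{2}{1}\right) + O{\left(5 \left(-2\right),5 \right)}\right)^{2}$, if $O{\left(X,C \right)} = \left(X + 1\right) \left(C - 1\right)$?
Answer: $\frac{130321}{100} \approx 1303.2$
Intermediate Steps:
$O{\left(X,C \right)} = \left(1 + X\right) \left(-1 + C\right)$ ($O{\left(X,C \right)} = \left(1 + X\right) \left(C - 1\right) = \left(1 + X\right) \left(-1 + C\right)$)
$\left(\left(- \frac{21}{10} + \frac{2}{1}\right) + O{\left(5 \left(-2\right),5 \right)}\right)^{2} = \left(\left(- \frac{21}{10} + \frac{2}{1}\right) + \left(-1 + 5 - 5 \left(-2\right) + 5 \cdot 5 \left(-2\right)\right)\right)^{2} = \left(\left(\left(-21\right) \frac{1}{10} + 2 \cdot 1\right) + \left(-1 + 5 - -10 + 5 \left(-10\right)\right)\right)^{2} = \left(\left(- \frac{21}{10} + 2\right) + \left(-1 + 5 + 10 - 50\right)\right)^{2} = \left(- \frac{1}{10} - 36\right)^{2} = \left(- \frac{361}{10}\right)^{2} = \frac{130321}{100}$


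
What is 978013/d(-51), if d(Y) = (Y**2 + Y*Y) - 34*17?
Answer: 978013/4624 ≈ 211.51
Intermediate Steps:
d(Y) = -578 + 2*Y**2 (d(Y) = (Y**2 + Y**2) - 578 = 2*Y**2 - 578 = -578 + 2*Y**2)
978013/d(-51) = 978013/(-578 + 2*(-51)**2) = 978013/(-578 + 2*2601) = 978013/(-578 + 5202) = 978013/4624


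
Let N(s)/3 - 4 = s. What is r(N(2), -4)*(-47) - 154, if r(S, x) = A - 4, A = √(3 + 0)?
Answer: 34 - 47*√3 ≈ -47.406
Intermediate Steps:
N(s) = 12 + 3*s
A = √3 ≈ 1.7320
r(S, x) = -4 + √3 (r(S, x) = √3 - 4 = -4 + √3)
r(N(2), -4)*(-47) - 154 = (-4 + √3)*(-47) - 154 = (188 - 47*√3) - 154 = 34 - 47*√3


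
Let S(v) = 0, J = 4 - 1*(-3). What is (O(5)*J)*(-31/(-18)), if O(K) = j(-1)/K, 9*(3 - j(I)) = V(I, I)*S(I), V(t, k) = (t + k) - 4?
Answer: 217/30 ≈ 7.2333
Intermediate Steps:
V(t, k) = -4 + k + t (V(t, k) = (k + t) - 4 = -4 + k + t)
J = 7 (J = 4 + 3 = 7)
j(I) = 3 (j(I) = 3 - (-4 + I + I)*0/9 = 3 - (-4 + 2*I)*0/9 = 3 - ⅑*0 = 3 + 0 = 3)
O(K) = 3/K
(O(5)*J)*(-31/(-18)) = ((3/5)*7)*(-31/(-18)) = ((3*(⅕))*7)*(-31*(-1/18)) = ((⅗)*7)*(31/18) = (21/5)*(31/18) = 217/30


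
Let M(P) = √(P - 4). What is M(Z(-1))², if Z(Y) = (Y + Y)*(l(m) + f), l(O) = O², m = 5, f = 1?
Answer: -56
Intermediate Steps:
Z(Y) = 52*Y (Z(Y) = (Y + Y)*(5² + 1) = (2*Y)*(25 + 1) = (2*Y)*26 = 52*Y)
M(P) = √(-4 + P)
M(Z(-1))² = (√(-4 + 52*(-1)))² = (√(-4 - 52))² = (√(-56))² = (2*I*√14)² = -56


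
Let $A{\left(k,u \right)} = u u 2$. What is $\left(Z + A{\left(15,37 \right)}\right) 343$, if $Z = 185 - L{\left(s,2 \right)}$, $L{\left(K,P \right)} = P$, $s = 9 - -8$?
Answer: $1001903$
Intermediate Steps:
$s = 17$ ($s = 9 + 8 = 17$)
$A{\left(k,u \right)} = 2 u^{2}$ ($A{\left(k,u \right)} = u^{2} \cdot 2 = 2 u^{2}$)
$Z = 183$ ($Z = 185 - 2 = 183$)
$\left(Z + A{\left(15,37 \right)}\right) 343 = \left(183 + 2 \cdot 37^{2}\right) 343 = \left(183 + 2 \cdot 1369\right) 343 = \left(183 + 2738\right) 343 = 2921 \cdot 343 = 1001903$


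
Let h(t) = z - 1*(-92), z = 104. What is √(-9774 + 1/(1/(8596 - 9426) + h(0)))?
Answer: 2*I*√64665867023791/162679 ≈ 98.864*I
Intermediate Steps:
h(t) = 196 (h(t) = 104 - 1*(-92) = 104 + 92 = 196)
√(-9774 + 1/(1/(8596 - 9426) + h(0))) = √(-9774 + 1/(1/(8596 - 9426) + 196)) = √(-9774 + 1/(1/(-830) + 196)) = √(-9774 + 1/(-1/830 + 196)) = √(-9774 + 1/(162679/830)) = √(-9774 + 830/162679) = √(-1590023716/162679) = 2*I*√64665867023791/162679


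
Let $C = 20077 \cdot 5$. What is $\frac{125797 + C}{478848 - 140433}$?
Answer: $\frac{6854}{10255} \approx 0.66836$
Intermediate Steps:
$C = 100385$
$\frac{125797 + C}{478848 - 140433} = \frac{125797 + 100385}{478848 - 140433} = \frac{226182}{338415} = 226182 \cdot \frac{1}{338415} = \frac{6854}{10255}$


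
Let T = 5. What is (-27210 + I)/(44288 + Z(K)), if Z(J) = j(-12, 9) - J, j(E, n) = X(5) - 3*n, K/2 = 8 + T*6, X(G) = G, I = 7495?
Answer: -3943/8838 ≈ -0.44614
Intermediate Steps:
K = 76 (K = 2*(8 + 5*6) = 2*(8 + 30) = 2*38 = 76)
j(E, n) = 5 - 3*n
Z(J) = -22 - J (Z(J) = (5 - 3*9) - J = (5 - 27) - J = -22 - J)
(-27210 + I)/(44288 + Z(K)) = (-27210 + 7495)/(44288 + (-22 - 1*76)) = -19715/(44288 + (-22 - 76)) = -19715/(44288 - 98) = -19715/44190 = -19715*1/44190 = -3943/8838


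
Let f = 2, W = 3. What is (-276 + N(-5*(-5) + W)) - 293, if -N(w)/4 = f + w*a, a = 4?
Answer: -1025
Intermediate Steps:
N(w) = -8 - 16*w (N(w) = -4*(2 + w*4) = -4*(2 + 4*w) = -8 - 16*w)
(-276 + N(-5*(-5) + W)) - 293 = (-276 + (-8 - 16*(-5*(-5) + 3))) - 293 = (-276 + (-8 - 16*(25 + 3))) - 293 = (-276 + (-8 - 16*28)) - 293 = (-276 + (-8 - 448)) - 293 = (-276 - 456) - 293 = -732 - 293 = -1025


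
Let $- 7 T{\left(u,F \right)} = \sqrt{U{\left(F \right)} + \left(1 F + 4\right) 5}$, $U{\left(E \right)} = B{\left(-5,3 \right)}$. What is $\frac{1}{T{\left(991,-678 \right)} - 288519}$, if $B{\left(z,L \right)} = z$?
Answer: $- \frac{4712477}{1359639152688} + \frac{35 i \sqrt{15}}{1359639152688} \approx -3.466 \cdot 10^{-6} + 9.9699 \cdot 10^{-11} i$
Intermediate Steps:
$U{\left(E \right)} = -5$
$T{\left(u,F \right)} = - \frac{\sqrt{15 + 5 F}}{7}$ ($T{\left(u,F \right)} = - \frac{\sqrt{-5 + \left(1 F + 4\right) 5}}{7} = - \frac{\sqrt{-5 + \left(F + 4\right) 5}}{7} = - \frac{\sqrt{-5 + \left(4 + F\right) 5}}{7} = - \frac{\sqrt{-5 + \left(20 + 5 F\right)}}{7} = - \frac{\sqrt{15 + 5 F}}{7}$)
$\frac{1}{T{\left(991,-678 \right)} - 288519} = \frac{1}{- \frac{\sqrt{15 + 5 \left(-678\right)}}{7} - 288519} = \frac{1}{- \frac{\sqrt{15 - 3390}}{7} - 288519} = \frac{1}{- \frac{\sqrt{-3375}}{7} - 288519} = \frac{1}{- \frac{15 i \sqrt{15}}{7} - 288519} = \frac{1}{-288519 - \frac{15 i \sqrt{15}}{7}}$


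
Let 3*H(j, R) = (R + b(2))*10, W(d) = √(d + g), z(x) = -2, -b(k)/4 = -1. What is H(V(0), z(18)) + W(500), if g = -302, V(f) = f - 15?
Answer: 20/3 + 3*√22 ≈ 20.738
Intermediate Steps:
V(f) = -15 + f
b(k) = 4 (b(k) = -4*(-1) = 4)
W(d) = √(-302 + d) (W(d) = √(d - 302) = √(-302 + d))
H(j, R) = 40/3 + 10*R/3 (H(j, R) = ((R + 4)*10)/3 = ((4 + R)*10)/3 = (40 + 10*R)/3 = 40/3 + 10*R/3)
H(V(0), z(18)) + W(500) = (40/3 + (10/3)*(-2)) + √(-302 + 500) = (40/3 - 20/3) + √198 = 20/3 + 3*√22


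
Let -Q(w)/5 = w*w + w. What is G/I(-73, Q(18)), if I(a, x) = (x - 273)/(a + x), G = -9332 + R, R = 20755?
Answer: 20367209/1983 ≈ 10271.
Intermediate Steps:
G = 11423 (G = -9332 + 20755 = 11423)
Q(w) = -5*w - 5*w² (Q(w) = -5*(w*w + w) = -5*(w² + w) = -5*(w + w²) = -5*w - 5*w²)
I(a, x) = (-273 + x)/(a + x)
G/I(-73, Q(18)) = 11423/(((-273 - 5*18*(1 + 18))/(-73 - 5*18*(1 + 18)))) = 11423/(((-273 - 5*18*19)/(-73 - 5*18*19))) = 11423/(((-273 - 1710)/(-73 - 1710))) = 11423/((-1983/(-1783))) = 11423/((-1/1783*(-1983))) = 11423/(1983/1783) = 11423*(1783/1983) = 20367209/1983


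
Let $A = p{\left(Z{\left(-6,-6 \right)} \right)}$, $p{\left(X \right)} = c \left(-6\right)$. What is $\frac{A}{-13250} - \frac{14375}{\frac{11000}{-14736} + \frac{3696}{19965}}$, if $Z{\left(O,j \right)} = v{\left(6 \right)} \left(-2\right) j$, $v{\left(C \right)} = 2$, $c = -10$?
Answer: $\frac{21226024215324}{828881575} \approx 25608.0$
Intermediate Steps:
$Z{\left(O,j \right)} = - 4 j$ ($Z{\left(O,j \right)} = 2 \left(-2\right) j = - 4 j$)
$p{\left(X \right)} = 60$ ($p{\left(X \right)} = \left(-10\right) \left(-6\right) = 60$)
$A = 60$
$\frac{A}{-13250} - \frac{14375}{\frac{11000}{-14736} + \frac{3696}{19965}} = \frac{60}{-13250} - \frac{14375}{\frac{11000}{-14736} + \frac{3696}{19965}} = 60 \left(- \frac{1}{13250}\right) - \frac{14375}{11000 \left(- \frac{1}{14736}\right) + 3696 \cdot \frac{1}{19965}} = - \frac{6}{1325} - \frac{14375}{- \frac{1375}{1842} + \frac{112}{605}} = - \frac{6}{1325} - \frac{14375}{- \frac{625571}{1114410}} = - \frac{6}{1325} - - \frac{16019643750}{625571} = - \frac{6}{1325} + \frac{16019643750}{625571} = \frac{21226024215324}{828881575}$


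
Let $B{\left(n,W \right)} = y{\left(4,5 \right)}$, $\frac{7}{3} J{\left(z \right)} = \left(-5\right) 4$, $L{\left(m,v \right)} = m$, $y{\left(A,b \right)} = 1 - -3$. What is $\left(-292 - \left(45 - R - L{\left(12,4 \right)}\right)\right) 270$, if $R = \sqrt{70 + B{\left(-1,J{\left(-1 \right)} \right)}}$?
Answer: $-87750 + 270 \sqrt{74} \approx -85427.0$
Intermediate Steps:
$y{\left(A,b \right)} = 4$ ($y{\left(A,b \right)} = 1 + 3 = 4$)
$J{\left(z \right)} = - \frac{60}{7}$ ($J{\left(z \right)} = \frac{3 \left(\left(-5\right) 4\right)}{7} = \frac{3}{7} \left(-20\right) = - \frac{60}{7}$)
$B{\left(n,W \right)} = 4$
$R = \sqrt{74}$ ($R = \sqrt{70 + 4} = \sqrt{74} \approx 8.6023$)
$\left(-292 - \left(45 - R - L{\left(12,4 \right)}\right)\right) 270 = \left(-292 - \left(33 - \sqrt{74}\right)\right) 270 = \left(-325 + \sqrt{74}\right) 270 = -87750 + 270 \sqrt{74}$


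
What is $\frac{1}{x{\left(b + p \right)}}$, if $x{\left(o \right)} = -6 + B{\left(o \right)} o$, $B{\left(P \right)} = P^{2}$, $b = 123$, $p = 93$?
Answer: $\frac{1}{10077690} \approx 9.9229 \cdot 10^{-8}$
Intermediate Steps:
$x{\left(o \right)} = -6 + o^{3}$ ($x{\left(o \right)} = -6 + o^{2} o = -6 + o^{3}$)
$\frac{1}{x{\left(b + p \right)}} = \frac{1}{-6 + \left(123 + 93\right)^{3}} = \frac{1}{-6 + 216^{3}} = \frac{1}{-6 + 10077696} = \frac{1}{10077690}$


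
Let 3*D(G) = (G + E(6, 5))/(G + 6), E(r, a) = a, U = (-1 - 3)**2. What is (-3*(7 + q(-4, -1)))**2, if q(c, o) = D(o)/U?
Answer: 177241/400 ≈ 443.10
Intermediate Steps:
U = 16 (U = (-4)**2 = 16)
D(G) = (5 + G)/(3*(6 + G)) (D(G) = ((G + 5)/(G + 6))/3 = ((5 + G)/(6 + G))/3 = (5 + G)/(3*(6 + G)))
q(c, o) = (5 + o)/(48*(6 + o)) (q(c, o) = ((5 + o)/(3*(6 + o)))/16 = ((5 + o)/(3*(6 + o)))*(1/16) = (5 + o)/(48*(6 + o)))
(-3*(7 + q(-4, -1)))**2 = (-3*(7 + (5 - 1)/(48*(6 - 1))))**2 = (-3*(7 + (1/48)*4/5))**2 = (-3*(7 + (1/48)*(1/5)*4))**2 = (-3*(7 + 1/60))**2 = (-3*421/60)**2 = (-421/20)**2 = 177241/400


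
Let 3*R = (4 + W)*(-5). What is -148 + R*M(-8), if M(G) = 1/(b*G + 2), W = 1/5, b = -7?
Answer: -8591/58 ≈ -148.12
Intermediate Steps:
W = ⅕ ≈ 0.20000
R = -7 (R = ((4 + ⅕)*(-5))/3 = ((21/5)*(-5))/3 = (⅓)*(-21) = -7)
M(G) = 1/(2 - 7*G) (M(G) = 1/(-7*G + 2) = 1/(2 - 7*G))
-148 + R*M(-8) = -148 - 7/(2 - 7*(-8)) = -148 - 7/(2 + 56) = -148 - 7/58 = -8591/58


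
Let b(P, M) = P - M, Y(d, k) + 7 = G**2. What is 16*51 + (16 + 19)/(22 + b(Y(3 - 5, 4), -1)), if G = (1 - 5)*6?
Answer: 483107/592 ≈ 816.06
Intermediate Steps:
G = -24 (G = -4*6 = -24)
Y(d, k) = 569 (Y(d, k) = -7 + (-24)**2 = -7 + 576 = 569)
16*51 + (16 + 19)/(22 + b(Y(3 - 5, 4), -1)) = 16*51 + (16 + 19)/(22 + (569 - 1*(-1))) = 816 + 35/(22 + (569 + 1)) = 816 + 35/(22 + 570) = 816 + 35/592 = 483107/592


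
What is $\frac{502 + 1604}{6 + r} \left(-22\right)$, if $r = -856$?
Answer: $\frac{23166}{425} \approx 54.508$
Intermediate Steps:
$\frac{502 + 1604}{6 + r} \left(-22\right) = \frac{502 + 1604}{6 - 856} \left(-22\right) = \frac{2106}{-850} \left(-22\right) = 2106 \left(- \frac{1}{850}\right) \left(-22\right) = \left(- \frac{1053}{425}\right) \left(-22\right) = \frac{23166}{425}$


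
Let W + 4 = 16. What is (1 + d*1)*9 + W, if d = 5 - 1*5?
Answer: 21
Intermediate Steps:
d = 0 (d = 5 - 5 = 0)
W = 12 (W = -4 + 16 = 12)
(1 + d*1)*9 + W = (1 + 0*1)*9 + 12 = (1 + 0)*9 + 12 = 1*9 + 12 = 9 + 12 = 21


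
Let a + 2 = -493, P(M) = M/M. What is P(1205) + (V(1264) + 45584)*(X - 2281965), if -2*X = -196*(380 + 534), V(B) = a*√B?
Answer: -99938042511 + 4340938140*√79 ≈ -6.1355e+10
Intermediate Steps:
P(M) = 1
a = -495 (a = -2 - 493 = -495)
V(B) = -495*√B
X = 89572 (X = -(-98)*(380 + 534) = -(-98)*914 = -½*(-179144) = 89572)
P(1205) + (V(1264) + 45584)*(X - 2281965) = 1 + (-1980*√79 + 45584)*(89572 - 2281965) = 1 + (-1980*√79 + 45584)*(-2192393) = 1 + (45584 - 1980*√79)*(-2192393) = 1 + (-99938042512 + 4340938140*√79) = -99938042511 + 4340938140*√79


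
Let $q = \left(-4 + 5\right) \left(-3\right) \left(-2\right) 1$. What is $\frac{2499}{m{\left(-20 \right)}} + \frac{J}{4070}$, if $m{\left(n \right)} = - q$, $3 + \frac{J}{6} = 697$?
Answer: $- \frac{1690991}{4070} \approx -415.48$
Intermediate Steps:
$J = 4164$ ($J = -18 + 6 \cdot 697 = -18 + 4182 = 4164$)
$q = 6$ ($q = 1 \left(-3\right) \left(-2\right) 1 = \left(-3\right) \left(-2\right) 1 = 6 \cdot 1 = 6$)
$m{\left(n \right)} = -6$ ($m{\left(n \right)} = \left(-1\right) 6 = -6$)
$\frac{2499}{m{\left(-20 \right)}} + \frac{J}{4070} = \frac{2499}{-6} + \frac{4164}{4070} = 2499 \left(- \frac{1}{6}\right) + 4164 \cdot \frac{1}{4070} = - \frac{833}{2} + \frac{2082}{2035} = - \frac{1690991}{4070}$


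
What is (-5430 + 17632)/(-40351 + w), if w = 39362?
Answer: -12202/989 ≈ -12.338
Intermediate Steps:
(-5430 + 17632)/(-40351 + w) = (-5430 + 17632)/(-40351 + 39362) = 12202/(-989) = 12202*(-1/989) = -12202/989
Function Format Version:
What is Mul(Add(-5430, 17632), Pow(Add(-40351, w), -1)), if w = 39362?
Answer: Rational(-12202, 989) ≈ -12.338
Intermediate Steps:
Mul(Add(-5430, 17632), Pow(Add(-40351, w), -1)) = Mul(Add(-5430, 17632), Pow(Add(-40351, 39362), -1)) = Mul(12202, Pow(-989, -1)) = Mul(12202, Rational(-1, 989)) = Rational(-12202, 989)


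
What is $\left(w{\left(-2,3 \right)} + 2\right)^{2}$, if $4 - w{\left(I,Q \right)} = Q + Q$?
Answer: $0$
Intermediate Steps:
$w{\left(I,Q \right)} = 4 - 2 Q$ ($w{\left(I,Q \right)} = 4 - \left(Q + Q\right) = 4 - 2 Q$)
$\left(w{\left(-2,3 \right)} + 2\right)^{2} = \left(\left(4 - 6\right) + 2\right)^{2} = \left(-2 + 2\right)^{2} = 0^{2} = 0$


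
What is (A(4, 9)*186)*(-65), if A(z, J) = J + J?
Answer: -217620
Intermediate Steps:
A(z, J) = 2*J
(A(4, 9)*186)*(-65) = ((2*9)*186)*(-65) = (18*186)*(-65) = 3348*(-65) = -217620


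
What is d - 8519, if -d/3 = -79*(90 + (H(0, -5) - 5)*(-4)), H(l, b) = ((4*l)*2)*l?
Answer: 17551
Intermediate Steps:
H(l, b) = 8*l² (H(l, b) = (8*l)*l = 8*l²)
d = 26070 (d = -(-237)*(90 + (8*0² - 5)*(-4)) = -(-237)*(90 + (8*0 - 5)*(-4)) = -(-237)*(90 + (0 - 5)*(-4)) = -(-237)*(90 - 5*(-4)) = -(-237)*(90 + 20) = -(-237)*110 = -3*(-8690) = 26070)
d - 8519 = 26070 - 8519 = 17551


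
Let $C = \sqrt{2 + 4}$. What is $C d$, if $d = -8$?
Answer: $- 8 \sqrt{6} \approx -19.596$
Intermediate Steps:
$C = \sqrt{6} \approx 2.4495$
$C d = \sqrt{6} \left(-8\right) = - 8 \sqrt{6}$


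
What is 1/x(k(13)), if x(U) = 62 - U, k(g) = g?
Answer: 1/49 ≈ 0.020408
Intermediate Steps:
1/x(k(13)) = 1/(62 - 1*13) = 1/(62 - 13) = 1/49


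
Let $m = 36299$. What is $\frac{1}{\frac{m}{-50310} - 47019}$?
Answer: $- \frac{50310}{2365562189} \approx -2.1268 \cdot 10^{-5}$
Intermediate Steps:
$\frac{1}{\frac{m}{-50310} - 47019} = \frac{1}{\frac{36299}{-50310} - 47019} = \frac{1}{36299 \left(- \frac{1}{50310}\right) - 47019} = \frac{1}{- \frac{36299}{50310} - 47019} = \frac{1}{- \frac{2365562189}{50310}} = - \frac{50310}{2365562189}$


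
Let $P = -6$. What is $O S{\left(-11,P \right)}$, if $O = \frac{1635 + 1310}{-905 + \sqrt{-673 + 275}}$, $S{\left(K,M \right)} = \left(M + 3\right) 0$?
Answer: $0$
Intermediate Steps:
$S{\left(K,M \right)} = 0$ ($S{\left(K,M \right)} = \left(3 + M\right) 0 = 0$)
$O = \frac{2945}{-905 + i \sqrt{398}}$ ($O = \frac{2945}{-905 + \sqrt{-398}} = \frac{2945}{-905 + i \sqrt{398}} \approx -3.2526 - 0.0717 i$)
$O S{\left(-11,P \right)} = \left(- \frac{85975}{26433} - \frac{95 i \sqrt{398}}{26433}\right) 0 = 0$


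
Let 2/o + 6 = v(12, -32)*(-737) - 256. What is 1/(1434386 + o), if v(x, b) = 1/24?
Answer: 7025/10076561602 ≈ 6.9716e-7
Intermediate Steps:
v(x, b) = 1/24
o = -48/7025 (o = 2/(-6 + ((1/24)*(-737) - 256)) = 2/(-6 + (-737/24 - 256)) = 2/(-6 - 6881/24) = 2/(-7025/24) = 2*(-24/7025) = -48/7025 ≈ -0.0068327)
1/(1434386 + o) = 1/(1434386 - 48/7025) = 1/(10076561602/7025) = 7025/10076561602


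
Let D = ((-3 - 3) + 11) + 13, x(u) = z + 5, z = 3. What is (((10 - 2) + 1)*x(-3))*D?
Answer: 1296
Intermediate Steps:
x(u) = 8 (x(u) = 3 + 5 = 8)
D = 18 (D = (-6 + 11) + 13 = 5 + 13 = 18)
(((10 - 2) + 1)*x(-3))*D = (((10 - 2) + 1)*8)*18 = ((8 + 1)*8)*18 = (9*8)*18 = 72*18 = 1296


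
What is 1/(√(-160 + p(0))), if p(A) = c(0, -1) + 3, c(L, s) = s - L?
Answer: -I*√158/158 ≈ -0.079556*I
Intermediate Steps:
p(A) = 2 (p(A) = (-1 - 1*0) + 3 = (-1 + 0) + 3 = -1 + 3 = 2)
1/(√(-160 + p(0))) = 1/(√(-160 + 2)) = 1/(√(-158)) = 1/(I*√158) = -I*√158/158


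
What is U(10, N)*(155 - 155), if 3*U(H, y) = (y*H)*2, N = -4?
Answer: 0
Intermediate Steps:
U(H, y) = 2*H*y/3 (U(H, y) = ((y*H)*2)/3 = ((H*y)*2)/3 = (2*H*y)/3 = 2*H*y/3)
U(10, N)*(155 - 155) = ((⅔)*10*(-4))*(155 - 155) = -80/3*0 = 0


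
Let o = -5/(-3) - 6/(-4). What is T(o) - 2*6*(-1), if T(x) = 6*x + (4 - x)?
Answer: 191/6 ≈ 31.833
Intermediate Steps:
o = 19/6 (o = -5*(-⅓) - 6*(-¼) = 5/3 + 3/2 = 19/6 ≈ 3.1667)
T(x) = 4 + 5*x
T(o) - 2*6*(-1) = (4 + 5*(19/6)) - 2*6*(-1) = (4 + 95/6) - 12*(-1) = 119/6 + 12 = 191/6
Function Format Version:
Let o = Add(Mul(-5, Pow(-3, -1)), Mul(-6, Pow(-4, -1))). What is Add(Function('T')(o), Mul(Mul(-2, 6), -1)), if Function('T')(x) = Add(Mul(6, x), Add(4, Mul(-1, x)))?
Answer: Rational(191, 6) ≈ 31.833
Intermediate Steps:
o = Rational(19, 6) (o = Add(Mul(-5, Rational(-1, 3)), Mul(-6, Rational(-1, 4))) = Add(Rational(5, 3), Rational(3, 2)) = Rational(19, 6) ≈ 3.1667)
Function('T')(x) = Add(4, Mul(5, x))
Add(Function('T')(o), Mul(Mul(-2, 6), -1)) = Add(Add(4, Mul(5, Rational(19, 6))), Mul(Mul(-2, 6), -1)) = Add(Add(4, Rational(95, 6)), Mul(-12, -1)) = Add(Rational(119, 6), 12) = Rational(191, 6)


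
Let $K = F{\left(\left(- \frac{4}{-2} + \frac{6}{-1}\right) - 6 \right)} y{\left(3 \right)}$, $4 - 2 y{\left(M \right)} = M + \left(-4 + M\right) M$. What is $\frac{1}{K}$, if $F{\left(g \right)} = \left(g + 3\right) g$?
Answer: $\frac{1}{140} \approx 0.0071429$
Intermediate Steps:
$y{\left(M \right)} = 2 - \frac{M}{2} - \frac{M \left(-4 + M\right)}{2}$ ($y{\left(M \right)} = 2 - \frac{M + \left(-4 + M\right) M}{2} = 2 - \frac{M + M \left(-4 + M\right)}{2} = 2 - \left(\frac{M}{2} + \frac{M \left(-4 + M\right)}{2}\right) = 2 - \frac{M}{2} - \frac{M \left(-4 + M\right)}{2}$)
$F{\left(g \right)} = g \left(3 + g\right)$ ($F{\left(g \right)} = \left(3 + g\right) g = g \left(3 + g\right)$)
$K = 140$ ($K = \left(\left(- \frac{4}{-2} + \frac{6}{-1}\right) - 6\right) \left(3 + \left(\left(- \frac{4}{-2} + \frac{6}{-1}\right) - 6\right)\right) \left(2 - \frac{3^{2}}{2} + \frac{3}{2} \cdot 3\right) = \left(\left(\left(-4\right) \left(- \frac{1}{2}\right) + 6 \left(-1\right)\right) - 6\right) \left(3 + \left(\left(\left(-4\right) \left(- \frac{1}{2}\right) + 6 \left(-1\right)\right) - 6\right)\right) \left(2 - \frac{9}{2} + \frac{9}{2}\right) = \left(\left(2 - 6\right) - 6\right) \left(3 + \left(\left(2 - 6\right) - 6\right)\right) \left(2 - \frac{9}{2} + \frac{9}{2}\right) = \left(-4 - 6\right) \left(3 - 10\right) 2 = - 10 \left(3 - 10\right) 2 = \left(-10\right) \left(-7\right) 2 = 70 \cdot 2 = 140$)
$\frac{1}{K} = \frac{1}{140}$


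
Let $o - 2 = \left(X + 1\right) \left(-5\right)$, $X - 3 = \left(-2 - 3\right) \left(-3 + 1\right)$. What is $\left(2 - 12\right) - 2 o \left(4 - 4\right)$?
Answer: $0$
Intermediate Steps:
$X = 13$ ($X = 3 + \left(-2 - 3\right) \left(-3 + 1\right) = 3 - -10 = 3 + 10 = 13$)
$o = -68$ ($o = 2 + \left(13 + 1\right) \left(-5\right) = 2 + 14 \left(-5\right) = 2 - 70 = -68$)
$\left(2 - 12\right) - 2 o \left(4 - 4\right) = \left(2 - 12\right) \left(-2\right) \left(-68\right) \left(4 - 4\right) = - 10 \cdot 136 \cdot 0 = \left(-10\right) 0 = 0$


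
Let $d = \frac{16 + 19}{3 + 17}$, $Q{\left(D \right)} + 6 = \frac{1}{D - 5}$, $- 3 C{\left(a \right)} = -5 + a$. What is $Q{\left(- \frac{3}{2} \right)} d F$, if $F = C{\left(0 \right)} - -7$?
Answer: $- \frac{280}{3} \approx -93.333$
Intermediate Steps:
$C{\left(a \right)} = \frac{5}{3} - \frac{a}{3}$ ($C{\left(a \right)} = - \frac{-5 + a}{3} = \frac{5}{3} - \frac{a}{3}$)
$Q{\left(D \right)} = -6 + \frac{1}{-5 + D}$ ($Q{\left(D \right)} = -6 + \frac{1}{D - 5} = -6 + \frac{1}{-5 + D}$)
$d = \frac{7}{4}$ ($d = \frac{35}{20} = 35 \cdot \frac{1}{20} = \frac{7}{4} \approx 1.75$)
$F = \frac{26}{3}$ ($F = \left(\frac{5}{3} - 0\right) - -7 = \left(\frac{5}{3} + 0\right) + 7 = \frac{5}{3} + 7 = \frac{26}{3} \approx 8.6667$)
$Q{\left(- \frac{3}{2} \right)} d F = \frac{31 - 6 \left(- \frac{3}{2}\right)}{-5 - \frac{3}{2}} \cdot \frac{7}{4} \cdot \frac{26}{3} = \frac{31 - 6 \left(\left(-3\right) \frac{1}{2}\right)}{-5 - \frac{3}{2}} \cdot \frac{7}{4} \cdot \frac{26}{3} = \frac{31 - -9}{-5 - \frac{3}{2}} \cdot \frac{7}{4} \cdot \frac{26}{3} = \frac{31 + 9}{- \frac{13}{2}} \cdot \frac{7}{4} \cdot \frac{26}{3} = \left(- \frac{2}{13}\right) 40 \cdot \frac{7}{4} \cdot \frac{26}{3} = \left(- \frac{80}{13}\right) \frac{7}{4} \cdot \frac{26}{3} = \left(- \frac{140}{13}\right) \frac{26}{3} = - \frac{280}{3}$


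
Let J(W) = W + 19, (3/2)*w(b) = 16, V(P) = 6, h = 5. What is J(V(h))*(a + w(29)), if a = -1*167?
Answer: -11725/3 ≈ -3908.3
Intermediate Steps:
w(b) = 32/3 (w(b) = (⅔)*16 = 32/3)
J(W) = 19 + W
a = -167
J(V(h))*(a + w(29)) = (19 + 6)*(-167 + 32/3) = 25*(-469/3) = -11725/3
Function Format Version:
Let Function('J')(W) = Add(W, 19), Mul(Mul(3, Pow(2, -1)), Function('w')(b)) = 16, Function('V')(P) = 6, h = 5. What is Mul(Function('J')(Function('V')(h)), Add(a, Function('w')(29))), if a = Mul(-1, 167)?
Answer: Rational(-11725, 3) ≈ -3908.3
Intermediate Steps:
Function('w')(b) = Rational(32, 3) (Function('w')(b) = Mul(Rational(2, 3), 16) = Rational(32, 3))
Function('J')(W) = Add(19, W)
a = -167
Mul(Function('J')(Function('V')(h)), Add(a, Function('w')(29))) = Mul(Add(19, 6), Add(-167, Rational(32, 3))) = Mul(25, Rational(-469, 3)) = Rational(-11725, 3)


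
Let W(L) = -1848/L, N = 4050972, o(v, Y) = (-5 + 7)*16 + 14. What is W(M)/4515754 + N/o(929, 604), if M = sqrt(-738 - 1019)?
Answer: 2025486/23 + 132*I*sqrt(1757)/566727127 ≈ 88065.0 + 9.7631e-6*I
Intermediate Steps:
M = I*sqrt(1757) (M = sqrt(-1757) = I*sqrt(1757) ≈ 41.917*I)
o(v, Y) = 46 (o(v, Y) = 2*16 + 14 = 32 + 14 = 46)
W(M)/4515754 + N/o(929, 604) = -1848*(-I*sqrt(1757)/1757)/4515754 + 4050972/46 = -(-264)*I*sqrt(1757)/251*(1/4515754) + 4050972*(1/46) = (264*I*sqrt(1757)/251)*(1/4515754) + 2025486/23 = 132*I*sqrt(1757)/566727127 + 2025486/23 = 2025486/23 + 132*I*sqrt(1757)/566727127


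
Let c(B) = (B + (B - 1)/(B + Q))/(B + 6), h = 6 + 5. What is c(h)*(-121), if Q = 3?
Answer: -9922/119 ≈ -83.378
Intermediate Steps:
h = 11
c(B) = (B + (-1 + B)/(3 + B))/(6 + B) (c(B) = (B + (B - 1)/(B + 3))/(B + 6) = (B + (-1 + B)/(3 + B))/(6 + B))
c(h)*(-121) = ((-1 + 11**2 + 4*11)/(18 + 11**2 + 9*11))*(-121) = ((-1 + 121 + 44)/(18 + 121 + 99))*(-121) = (164/238)*(-121) = ((1/238)*164)*(-121) = (82/119)*(-121) = -9922/119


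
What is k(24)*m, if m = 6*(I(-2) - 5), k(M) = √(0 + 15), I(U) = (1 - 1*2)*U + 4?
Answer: 6*√15 ≈ 23.238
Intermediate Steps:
I(U) = 4 - U (I(U) = (1 - 2)*U + 4 = -U + 4 = 4 - U)
k(M) = √15
m = 6 (m = 6*((4 - 1*(-2)) - 5) = 6*((4 + 2) - 5) = 6*(6 - 5) = 6*1 = 6)
k(24)*m = √15*6 = 6*√15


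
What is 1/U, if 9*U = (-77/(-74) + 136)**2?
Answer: 49284/102839881 ≈ 0.00047923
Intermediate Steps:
U = 102839881/49284 (U = (-77/(-74) + 136)**2/9 = (-77*(-1/74) + 136)**2/9 = (77/74 + 136)**2/9 = (10141/74)**2/9 = (1/9)*(102839881/5476) = 102839881/49284 ≈ 2086.7)
1/U = 1/(102839881/49284) = 49284/102839881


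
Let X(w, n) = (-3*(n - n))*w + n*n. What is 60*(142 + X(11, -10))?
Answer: 14520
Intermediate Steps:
X(w, n) = n**2 (X(w, n) = (-3*0)*w + n**2 = 0*w + n**2 = 0 + n**2 = n**2)
60*(142 + X(11, -10)) = 60*(142 + (-10)**2) = 60*(142 + 100) = 60*242 = 14520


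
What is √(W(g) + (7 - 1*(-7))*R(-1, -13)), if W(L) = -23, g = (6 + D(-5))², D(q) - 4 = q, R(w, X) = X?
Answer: I*√205 ≈ 14.318*I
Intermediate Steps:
D(q) = 4 + q
g = 25 (g = (6 + (4 - 5))² = (6 - 1)² = 5² = 25)
√(W(g) + (7 - 1*(-7))*R(-1, -13)) = √(-23 + (7 - 1*(-7))*(-13)) = √(-23 + (7 + 7)*(-13)) = √(-23 + 14*(-13)) = √(-23 - 182) = √(-205) = I*√205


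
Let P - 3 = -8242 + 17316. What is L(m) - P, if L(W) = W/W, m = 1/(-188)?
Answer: -9076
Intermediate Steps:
m = -1/188 ≈ -0.0053191
L(W) = 1
P = 9077 (P = 3 + (-8242 + 17316) = 3 + 9074 = 9077)
L(m) - P = 1 - 1*9077 = 1 - 9077 = -9076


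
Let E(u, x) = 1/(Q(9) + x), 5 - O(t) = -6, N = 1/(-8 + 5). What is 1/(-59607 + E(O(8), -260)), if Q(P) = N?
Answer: -781/46553070 ≈ -1.6777e-5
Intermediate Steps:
N = -⅓ (N = 1/(-3) = -⅓ ≈ -0.33333)
O(t) = 11 (O(t) = 5 - 1*(-6) = 5 + 6 = 11)
Q(P) = -⅓
E(u, x) = 1/(-⅓ + x)
1/(-59607 + E(O(8), -260)) = 1/(-59607 + 3/(-1 + 3*(-260))) = 1/(-59607 + 3/(-1 - 780)) = 1/(-59607 + 3/(-781)) = 1/(-59607 + 3*(-1/781)) = 1/(-59607 - 3/781) = 1/(-46553070/781) = -781/46553070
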